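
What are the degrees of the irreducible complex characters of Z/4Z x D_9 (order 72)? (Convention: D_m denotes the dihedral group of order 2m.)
Dimensions: 1, 1, 1, 1, 1, 1, 1, 1, 2, 2, 2, 2, 2, 2, 2, 2, 2, 2, 2, 2, 2, 2, 2, 2

Details: There are 24 irreducibles (= number of conjugacy classes). Their dimensions d_i satisfy sum d_i^2 = |G| = 72: 1 + 1 + 1 + 1 + 1 + 1 + 1 + 1 + 4 + 4 + 4 + 4 + 4 + 4 + 4 + 4 + 4 + 4 + 4 + 4 + 4 + 4 + 4 + 4 = 72. (For the product with Z/4Z: each of the 4 1-dim characters of Z/4Z tensors with each irrep of D_9, giving 4 copies of each D_9-dimension.)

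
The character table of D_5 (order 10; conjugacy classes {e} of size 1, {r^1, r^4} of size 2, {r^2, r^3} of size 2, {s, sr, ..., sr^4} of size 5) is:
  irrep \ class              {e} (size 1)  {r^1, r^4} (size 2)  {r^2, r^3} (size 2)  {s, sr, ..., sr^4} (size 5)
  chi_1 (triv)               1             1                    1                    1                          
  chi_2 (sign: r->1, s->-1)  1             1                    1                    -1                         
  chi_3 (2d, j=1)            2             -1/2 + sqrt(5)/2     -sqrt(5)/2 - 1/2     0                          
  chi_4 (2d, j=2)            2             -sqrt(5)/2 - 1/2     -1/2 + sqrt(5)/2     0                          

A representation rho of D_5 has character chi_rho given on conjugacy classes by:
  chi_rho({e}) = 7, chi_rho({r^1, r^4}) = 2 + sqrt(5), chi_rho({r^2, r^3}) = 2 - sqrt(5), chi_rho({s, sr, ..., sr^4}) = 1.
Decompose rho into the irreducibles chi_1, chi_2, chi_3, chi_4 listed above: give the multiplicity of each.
Multiplicities: chi_1: 2, chi_2: 1, chi_3: 2, chi_4: 0.

Solution. Use <chi_rho, chi> = (1/|G|) sum_C |C| * chi_rho(C) * conj(chi(C)) with |G| = 10 for each irreducible chi in the table:
  <chi_rho, chi_1> = (1/10)[1*(7)*conj(1) + 2*(2 + sqrt(5))*conj(1) + 2*(2 - sqrt(5))*conj(1) + 5*(1)*conj(1)]
      = (1/10)[(7) + (4 + 2*sqrt(5)) + (4 - 2*sqrt(5)) + (5)] = 20/10 = 2
  <chi_rho, chi_2> = (1/10)[1*(7)*conj(1) + 2*(2 + sqrt(5))*conj(1) + 2*(2 - sqrt(5))*conj(1) + 5*(1)*conj(-1)]
      = (1/10)[(7) + (4 + 2*sqrt(5)) + (4 - 2*sqrt(5)) + (-5)] = 10/10 = 1
  <chi_rho, chi_3> = (1/10)[1*(7)*conj(2) + 2*(2 + sqrt(5))*conj(-1/2 + sqrt(5)/2) + 2*(2 - sqrt(5))*conj(-sqrt(5)/2 - 1/2) + 5*(1)*conj(0)]
      = (1/10)[(14) + (sqrt(5) + 3) + (3 - sqrt(5)) + (0)] = 20/10 = 2
  <chi_rho, chi_4> = (1/10)[1*(7)*conj(2) + 2*(2 + sqrt(5))*conj(-sqrt(5)/2 - 1/2) + 2*(2 - sqrt(5))*conj(-1/2 + sqrt(5)/2) + 5*(1)*conj(0)]
      = (1/10)[(14) + (-7 - 3*sqrt(5)) + (-7 + 3*sqrt(5)) + (0)] = 0/10 = 0
Dimension check: dim(rho) = sum (mult * dim) = 2*1 + 1*1 + 2*2 + 0*2 = 7 = chi_rho(e) = 7.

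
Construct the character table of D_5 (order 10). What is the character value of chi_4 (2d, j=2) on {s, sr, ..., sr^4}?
Conjugacy classes: {e} of size 1, {r^1, r^4} of size 2, {r^2, r^3} of size 2, {s, sr, ..., sr^4} of size 5.
Character table:
  irrep \ class              {e} (size 1)  {r^1, r^4} (size 2)  {r^2, r^3} (size 2)  {s, sr, ..., sr^4} (size 5)
  chi_1 (triv)               1             1                    1                    1                          
  chi_2 (sign: r->1, s->-1)  1             1                    1                    -1                         
  chi_3 (2d, j=1)            2             -1/2 + sqrt(5)/2     -sqrt(5)/2 - 1/2     0                          
  chi_4 (2d, j=2)            2             -sqrt(5)/2 - 1/2     -1/2 + sqrt(5)/2     0                          

Spot check: chi_4 (2d, j=2) on {s, sr, ..., sr^4} = 0.

Justification: D_5 has order 2*5 = 10 with 4 conjugacy classes, hence 4 irreducibles. Sum of squared dims 1 + 1 + 4 + 4 = 10 = |G|. Linear characters come from the abelianisation; the 2-dimensional irreps have character r^k -> 2*cos(2*pi*j*k/5), reflections -> 0.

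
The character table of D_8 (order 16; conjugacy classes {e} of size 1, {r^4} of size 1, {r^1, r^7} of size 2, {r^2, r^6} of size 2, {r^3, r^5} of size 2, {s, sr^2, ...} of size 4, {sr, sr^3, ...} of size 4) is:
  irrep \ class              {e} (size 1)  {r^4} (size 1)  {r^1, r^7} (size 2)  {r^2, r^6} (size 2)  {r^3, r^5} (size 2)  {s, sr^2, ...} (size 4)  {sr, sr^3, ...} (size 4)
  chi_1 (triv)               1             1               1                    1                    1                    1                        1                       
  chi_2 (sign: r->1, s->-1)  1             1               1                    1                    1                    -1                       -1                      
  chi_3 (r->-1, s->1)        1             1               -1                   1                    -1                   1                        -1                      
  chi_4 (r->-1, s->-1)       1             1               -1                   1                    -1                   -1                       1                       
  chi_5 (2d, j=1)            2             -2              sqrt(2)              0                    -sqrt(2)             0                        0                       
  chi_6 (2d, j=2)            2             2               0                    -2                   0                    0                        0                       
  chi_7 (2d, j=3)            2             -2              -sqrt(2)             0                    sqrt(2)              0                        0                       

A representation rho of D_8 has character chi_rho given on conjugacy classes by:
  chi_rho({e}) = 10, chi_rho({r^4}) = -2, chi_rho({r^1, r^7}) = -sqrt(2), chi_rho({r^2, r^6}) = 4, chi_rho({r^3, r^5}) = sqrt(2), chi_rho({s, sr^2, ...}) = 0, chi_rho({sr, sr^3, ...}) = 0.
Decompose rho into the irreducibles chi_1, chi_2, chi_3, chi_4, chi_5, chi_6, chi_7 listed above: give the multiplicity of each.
Multiplicities: chi_1: 1, chi_2: 1, chi_3: 1, chi_4: 1, chi_5: 1, chi_6: 0, chi_7: 2.

Details: Use <chi_rho, chi> = (1/|G|) sum_C |C| * chi_rho(C) * conj(chi(C)) with |G| = 16 for each irreducible chi in the table:
  <chi_rho, chi_1> = (1/16)[1*(10)*conj(1) + 1*(-2)*conj(1) + 2*(-sqrt(2))*conj(1) + 2*(4)*conj(1) + 2*(sqrt(2))*conj(1) + 4*(0)*conj(1) + 4*(0)*conj(1)]
      = (1/16)[(10) + (-2) + (-2*sqrt(2)) + (8) + (2*sqrt(2)) + (0) + (0)] = 16/16 = 1
  <chi_rho, chi_2> = (1/16)[1*(10)*conj(1) + 1*(-2)*conj(1) + 2*(-sqrt(2))*conj(1) + 2*(4)*conj(1) + 2*(sqrt(2))*conj(1) + 4*(0)*conj(-1) + 4*(0)*conj(-1)]
      = (1/16)[(10) + (-2) + (-2*sqrt(2)) + (8) + (2*sqrt(2)) + (0) + (0)] = 16/16 = 1
  <chi_rho, chi_3> = (1/16)[1*(10)*conj(1) + 1*(-2)*conj(1) + 2*(-sqrt(2))*conj(-1) + 2*(4)*conj(1) + 2*(sqrt(2))*conj(-1) + 4*(0)*conj(1) + 4*(0)*conj(-1)]
      = (1/16)[(10) + (-2) + (2*sqrt(2)) + (8) + (-2*sqrt(2)) + (0) + (0)] = 16/16 = 1
  <chi_rho, chi_4> = (1/16)[1*(10)*conj(1) + 1*(-2)*conj(1) + 2*(-sqrt(2))*conj(-1) + 2*(4)*conj(1) + 2*(sqrt(2))*conj(-1) + 4*(0)*conj(-1) + 4*(0)*conj(1)]
      = (1/16)[(10) + (-2) + (2*sqrt(2)) + (8) + (-2*sqrt(2)) + (0) + (0)] = 16/16 = 1
  <chi_rho, chi_5> = (1/16)[1*(10)*conj(2) + 1*(-2)*conj(-2) + 2*(-sqrt(2))*conj(sqrt(2)) + 2*(4)*conj(0) + 2*(sqrt(2))*conj(-sqrt(2)) + 4*(0)*conj(0) + 4*(0)*conj(0)]
      = (1/16)[(20) + (4) + (-4) + (0) + (-4) + (0) + (0)] = 16/16 = 1
  <chi_rho, chi_6> = (1/16)[1*(10)*conj(2) + 1*(-2)*conj(2) + 2*(-sqrt(2))*conj(0) + 2*(4)*conj(-2) + 2*(sqrt(2))*conj(0) + 4*(0)*conj(0) + 4*(0)*conj(0)]
      = (1/16)[(20) + (-4) + (0) + (-16) + (0) + (0) + (0)] = 0/16 = 0
  <chi_rho, chi_7> = (1/16)[1*(10)*conj(2) + 1*(-2)*conj(-2) + 2*(-sqrt(2))*conj(-sqrt(2)) + 2*(4)*conj(0) + 2*(sqrt(2))*conj(sqrt(2)) + 4*(0)*conj(0) + 4*(0)*conj(0)]
      = (1/16)[(20) + (4) + (4) + (0) + (4) + (0) + (0)] = 32/16 = 2
Dimension check: dim(rho) = sum (mult * dim) = 1*1 + 1*1 + 1*1 + 1*1 + 1*2 + 0*2 + 2*2 = 10 = chi_rho(e) = 10.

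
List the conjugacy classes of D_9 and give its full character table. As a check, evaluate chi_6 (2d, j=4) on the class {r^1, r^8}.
Conjugacy classes: {e} of size 1, {r^1, r^8} of size 2, {r^2, r^7} of size 2, {r^3, r^6} of size 2, {r^4, r^5} of size 2, {s, sr, ..., sr^8} of size 9.
Character table:
  irrep \ class              {e} (size 1)  {r^1, r^8} (size 2)  {r^2, r^7} (size 2)  {r^3, r^6} (size 2)  {r^4, r^5} (size 2)  {s, sr, ..., sr^8} (size 9)
  chi_1 (triv)               1             1                    1                    1                    1                    1                          
  chi_2 (sign: r->1, s->-1)  1             1                    1                    1                    1                    -1                         
  chi_3 (2d, j=1)            2             2*cos(2*pi/9)        2*cos(4*pi/9)        -1                   -2*cos(pi/9)         0                          
  chi_4 (2d, j=2)            2             2*cos(4*pi/9)        -2*cos(pi/9)         -1                   2*cos(2*pi/9)        0                          
  chi_5 (2d, j=3)            2             -1                   -1                   2                    -1                   0                          
  chi_6 (2d, j=4)            2             -2*cos(pi/9)         2*cos(2*pi/9)        -1                   2*cos(4*pi/9)        0                          

Spot check: chi_6 (2d, j=4) on {r^1, r^8} = -2*cos(pi/9).

Reasoning: D_9 has order 2*9 = 18 with 6 conjugacy classes, hence 6 irreducibles. Sum of squared dims 1 + 1 + 4 + 4 + 4 + 4 = 18 = |G|. Linear characters come from the abelianisation; the 2-dimensional irreps have character r^k -> 2*cos(2*pi*j*k/9), reflections -> 0.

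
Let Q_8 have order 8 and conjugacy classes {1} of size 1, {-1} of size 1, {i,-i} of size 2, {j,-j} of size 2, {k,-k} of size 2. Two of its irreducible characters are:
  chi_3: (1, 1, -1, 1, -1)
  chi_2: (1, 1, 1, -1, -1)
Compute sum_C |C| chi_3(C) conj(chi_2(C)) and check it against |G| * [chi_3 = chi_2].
Sum = 0; so <chi_3, chi_2> = 0 (distinct irreducibles are orthogonal).

Why: Compute term by term over conjugacy classes (|C| * chi_3(C) * conj(chi_2(C))):
  1*(1)*conj(1) + 1*(1)*conj(1) + 2*(-1)*conj(1) + 2*(1)*conj(-1) + 2*(-1)*conj(-1)
  = (1) + (1) + (-2) + (-2) + (2)
  = 0.
Dividing by |G| = 8 gives 0/8 = 0, matching the row-orthogonality relation <chi_3, chi_2> = [chi_3 = chi_2].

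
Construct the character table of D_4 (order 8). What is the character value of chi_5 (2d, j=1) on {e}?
Conjugacy classes: {e} of size 1, {r^2} of size 1, {r^1, r^3} of size 2, {s, sr^2, ...} of size 2, {sr, sr^3, ...} of size 2.
Character table:
  irrep \ class              {e} (size 1)  {r^2} (size 1)  {r^1, r^3} (size 2)  {s, sr^2, ...} (size 2)  {sr, sr^3, ...} (size 2)
  chi_1 (triv)               1             1               1                    1                        1                       
  chi_2 (sign: r->1, s->-1)  1             1               1                    -1                       -1                      
  chi_3 (r->-1, s->1)        1             1               -1                   1                        -1                      
  chi_4 (r->-1, s->-1)       1             1               -1                   -1                       1                       
  chi_5 (2d, j=1)            2             -2              0                    0                        0                       

Spot check: chi_5 (2d, j=1) on {e} = 2.

Reasoning: D_4 has order 2*4 = 8 with 5 conjugacy classes, hence 5 irreducibles. Sum of squared dims 1 + 1 + 1 + 1 + 4 = 8 = |G|. Linear characters come from the abelianisation; the 2-dimensional irreps have character r^k -> 2*cos(2*pi*j*k/4), reflections -> 0.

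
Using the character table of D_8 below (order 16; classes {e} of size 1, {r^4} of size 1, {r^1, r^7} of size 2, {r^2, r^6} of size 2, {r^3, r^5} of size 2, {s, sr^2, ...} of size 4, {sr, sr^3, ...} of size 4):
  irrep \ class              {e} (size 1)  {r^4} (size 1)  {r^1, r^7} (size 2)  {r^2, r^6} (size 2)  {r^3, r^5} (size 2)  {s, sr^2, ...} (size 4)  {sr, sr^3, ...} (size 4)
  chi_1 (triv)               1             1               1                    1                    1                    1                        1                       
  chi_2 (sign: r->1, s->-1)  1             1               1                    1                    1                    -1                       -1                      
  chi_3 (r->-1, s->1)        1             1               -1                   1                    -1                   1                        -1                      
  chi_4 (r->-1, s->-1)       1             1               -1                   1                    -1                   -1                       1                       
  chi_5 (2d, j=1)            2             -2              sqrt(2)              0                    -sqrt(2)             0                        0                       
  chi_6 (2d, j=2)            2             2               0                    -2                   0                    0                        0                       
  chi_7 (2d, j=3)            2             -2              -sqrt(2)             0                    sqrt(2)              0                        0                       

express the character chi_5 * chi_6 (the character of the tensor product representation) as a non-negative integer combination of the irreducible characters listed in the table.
chi_5 tensor chi_6 = chi_5 + chi_7 (all other irreducibles have multiplicity 0).

Details: The character of a tensor product is the pointwise product (chi_5 * chi_6)(C) = chi_5(C) * chi_6(C):
  {e}: (2)*(2), {r^4}: (-2)*(2), {r^1, r^7}: (sqrt(2))*(0), {r^2, r^6}: (0)*(-2), {r^3, r^5}: (-sqrt(2))*(0), {s, sr^2, ...}: (0)*(0), {sr, sr^3, ...}: (0)*(0)
so (chi_5 * chi_6) takes values
  {e} -> 4, {r^4} -> -4, {r^1, r^7} -> 0, {r^2, r^6} -> 0, {r^3, r^5} -> 0, {s, sr^2, ...} -> 0, {sr, sr^3, ...} -> 0.
Now take the inner product of this character with each irreducible chi from the table, <chi_5*chi_6, chi> = (1/16) sum_C |C| (chi_5*chi_6)(C) conj(chi(C)):
  <chi_5*chi_6, chi_1> = (1/16)[1*(4)*conj(1) + 1*(-4)*conj(1) + 2*(0)*conj(1) + 2*(0)*conj(1) + 2*(0)*conj(1) + 4*(0)*conj(1) + 4*(0)*conj(1)]
      = (1/16)[(4) + (-4) + (0) + (0) + (0) + (0) + (0)] = 0/16 = 0
  <chi_5*chi_6, chi_2> = (1/16)[1*(4)*conj(1) + 1*(-4)*conj(1) + 2*(0)*conj(1) + 2*(0)*conj(1) + 2*(0)*conj(1) + 4*(0)*conj(-1) + 4*(0)*conj(-1)]
      = (1/16)[(4) + (-4) + (0) + (0) + (0) + (0) + (0)] = 0/16 = 0
  <chi_5*chi_6, chi_3> = (1/16)[1*(4)*conj(1) + 1*(-4)*conj(1) + 2*(0)*conj(-1) + 2*(0)*conj(1) + 2*(0)*conj(-1) + 4*(0)*conj(1) + 4*(0)*conj(-1)]
      = (1/16)[(4) + (-4) + (0) + (0) + (0) + (0) + (0)] = 0/16 = 0
  <chi_5*chi_6, chi_4> = (1/16)[1*(4)*conj(1) + 1*(-4)*conj(1) + 2*(0)*conj(-1) + 2*(0)*conj(1) + 2*(0)*conj(-1) + 4*(0)*conj(-1) + 4*(0)*conj(1)]
      = (1/16)[(4) + (-4) + (0) + (0) + (0) + (0) + (0)] = 0/16 = 0
  <chi_5*chi_6, chi_5> = (1/16)[1*(4)*conj(2) + 1*(-4)*conj(-2) + 2*(0)*conj(sqrt(2)) + 2*(0)*conj(0) + 2*(0)*conj(-sqrt(2)) + 4*(0)*conj(0) + 4*(0)*conj(0)]
      = (1/16)[(8) + (8) + (0) + (0) + (0) + (0) + (0)] = 16/16 = 1
  <chi_5*chi_6, chi_6> = (1/16)[1*(4)*conj(2) + 1*(-4)*conj(2) + 2*(0)*conj(0) + 2*(0)*conj(-2) + 2*(0)*conj(0) + 4*(0)*conj(0) + 4*(0)*conj(0)]
      = (1/16)[(8) + (-8) + (0) + (0) + (0) + (0) + (0)] = 0/16 = 0
  <chi_5*chi_6, chi_7> = (1/16)[1*(4)*conj(2) + 1*(-4)*conj(-2) + 2*(0)*conj(-sqrt(2)) + 2*(0)*conj(0) + 2*(0)*conj(sqrt(2)) + 4*(0)*conj(0) + 4*(0)*conj(0)]
      = (1/16)[(8) + (8) + (0) + (0) + (0) + (0) + (0)] = 16/16 = 1
Hence the multiplicities are chi_5: 1, chi_7: 1. Dimension check: dim(chi_5)*dim(chi_6) = 2*2 = 4 and sum (mult * dim) = 1*2 + 1*2 = 4.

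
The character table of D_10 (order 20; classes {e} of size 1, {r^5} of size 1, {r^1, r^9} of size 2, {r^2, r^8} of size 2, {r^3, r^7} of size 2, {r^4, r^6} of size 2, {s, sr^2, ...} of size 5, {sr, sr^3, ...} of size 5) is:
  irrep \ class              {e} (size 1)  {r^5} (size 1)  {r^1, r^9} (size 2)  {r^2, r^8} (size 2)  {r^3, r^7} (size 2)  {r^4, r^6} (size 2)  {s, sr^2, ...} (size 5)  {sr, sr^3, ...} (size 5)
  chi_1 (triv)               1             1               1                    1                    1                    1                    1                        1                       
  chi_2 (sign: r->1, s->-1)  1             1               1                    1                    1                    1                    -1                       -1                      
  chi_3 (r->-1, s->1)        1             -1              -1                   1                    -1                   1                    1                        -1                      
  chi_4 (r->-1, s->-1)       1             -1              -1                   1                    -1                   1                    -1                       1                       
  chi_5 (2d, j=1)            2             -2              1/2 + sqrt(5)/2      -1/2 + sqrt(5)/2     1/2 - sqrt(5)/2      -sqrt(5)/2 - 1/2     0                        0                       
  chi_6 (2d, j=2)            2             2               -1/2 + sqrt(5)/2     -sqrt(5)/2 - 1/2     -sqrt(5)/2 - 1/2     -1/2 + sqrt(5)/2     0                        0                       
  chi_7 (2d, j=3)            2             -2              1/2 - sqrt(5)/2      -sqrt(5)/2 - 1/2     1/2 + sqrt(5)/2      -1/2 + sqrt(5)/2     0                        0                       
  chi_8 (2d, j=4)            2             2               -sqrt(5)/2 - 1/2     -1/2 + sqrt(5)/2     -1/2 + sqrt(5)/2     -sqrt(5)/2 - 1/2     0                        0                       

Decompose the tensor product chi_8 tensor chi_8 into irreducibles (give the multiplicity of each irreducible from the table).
chi_8 tensor chi_8 = chi_1 + chi_2 + chi_6 (all other irreducibles have multiplicity 0).

Working: The character of a tensor product is the pointwise product (chi_8 * chi_8)(C) = chi_8(C) * chi_8(C):
  {e}: (2)*(2), {r^5}: (2)*(2), {r^1, r^9}: (-sqrt(5)/2 - 1/2)*(-sqrt(5)/2 - 1/2), {r^2, r^8}: (-1/2 + sqrt(5)/2)*(-1/2 + sqrt(5)/2), {r^3, r^7}: (-1/2 + sqrt(5)/2)*(-1/2 + sqrt(5)/2), {r^4, r^6}: (-sqrt(5)/2 - 1/2)*(-sqrt(5)/2 - 1/2), {s, sr^2, ...}: (0)*(0), {sr, sr^3, ...}: (0)*(0)
so (chi_8 * chi_8) takes values
  {e} -> 4, {r^5} -> 4, {r^1, r^9} -> sqrt(5)/2 + 3/2, {r^2, r^8} -> 3/2 - sqrt(5)/2, {r^3, r^7} -> 3/2 - sqrt(5)/2, {r^4, r^6} -> sqrt(5)/2 + 3/2, {s, sr^2, ...} -> 0, {sr, sr^3, ...} -> 0.
Now take the inner product of this character with each irreducible chi from the table, <chi_8*chi_8, chi> = (1/20) sum_C |C| (chi_8*chi_8)(C) conj(chi(C)):
  <chi_8*chi_8, chi_1> = (1/20)[1*(4)*conj(1) + 1*(4)*conj(1) + 2*(sqrt(5)/2 + 3/2)*conj(1) + 2*(3/2 - sqrt(5)/2)*conj(1) + 2*(3/2 - sqrt(5)/2)*conj(1) + 2*(sqrt(5)/2 + 3/2)*conj(1) + 5*(0)*conj(1) + 5*(0)*conj(1)]
      = (1/20)[(4) + (4) + (sqrt(5) + 3) + (3 - sqrt(5)) + (3 - sqrt(5)) + (sqrt(5) + 3) + (0) + (0)] = 20/20 = 1
  <chi_8*chi_8, chi_2> = (1/20)[1*(4)*conj(1) + 1*(4)*conj(1) + 2*(sqrt(5)/2 + 3/2)*conj(1) + 2*(3/2 - sqrt(5)/2)*conj(1) + 2*(3/2 - sqrt(5)/2)*conj(1) + 2*(sqrt(5)/2 + 3/2)*conj(1) + 5*(0)*conj(-1) + 5*(0)*conj(-1)]
      = (1/20)[(4) + (4) + (sqrt(5) + 3) + (3 - sqrt(5)) + (3 - sqrt(5)) + (sqrt(5) + 3) + (0) + (0)] = 20/20 = 1
  <chi_8*chi_8, chi_3> = (1/20)[1*(4)*conj(1) + 1*(4)*conj(-1) + 2*(sqrt(5)/2 + 3/2)*conj(-1) + 2*(3/2 - sqrt(5)/2)*conj(1) + 2*(3/2 - sqrt(5)/2)*conj(-1) + 2*(sqrt(5)/2 + 3/2)*conj(1) + 5*(0)*conj(1) + 5*(0)*conj(-1)]
      = (1/20)[(4) + (-4) + (-3 - sqrt(5)) + (3 - sqrt(5)) + (-3 + sqrt(5)) + (sqrt(5) + 3) + (0) + (0)] = 0/20 = 0
  <chi_8*chi_8, chi_4> = (1/20)[1*(4)*conj(1) + 1*(4)*conj(-1) + 2*(sqrt(5)/2 + 3/2)*conj(-1) + 2*(3/2 - sqrt(5)/2)*conj(1) + 2*(3/2 - sqrt(5)/2)*conj(-1) + 2*(sqrt(5)/2 + 3/2)*conj(1) + 5*(0)*conj(-1) + 5*(0)*conj(1)]
      = (1/20)[(4) + (-4) + (-3 - sqrt(5)) + (3 - sqrt(5)) + (-3 + sqrt(5)) + (sqrt(5) + 3) + (0) + (0)] = 0/20 = 0
  <chi_8*chi_8, chi_5> = (1/20)[1*(4)*conj(2) + 1*(4)*conj(-2) + 2*(sqrt(5)/2 + 3/2)*conj(1/2 + sqrt(5)/2) + 2*(3/2 - sqrt(5)/2)*conj(-1/2 + sqrt(5)/2) + 2*(3/2 - sqrt(5)/2)*conj(1/2 - sqrt(5)/2) + 2*(sqrt(5)/2 + 3/2)*conj(-sqrt(5)/2 - 1/2) + 5*(0)*conj(0) + 5*(0)*conj(0)]
      = (1/20)[(8) + (-8) + (4 + 2*sqrt(5)) + (-4 + 2*sqrt(5)) + (4 - 2*sqrt(5)) + (-2*sqrt(5) - 4) + (0) + (0)] = 0/20 = 0
  <chi_8*chi_8, chi_6> = (1/20)[1*(4)*conj(2) + 1*(4)*conj(2) + 2*(sqrt(5)/2 + 3/2)*conj(-1/2 + sqrt(5)/2) + 2*(3/2 - sqrt(5)/2)*conj(-sqrt(5)/2 - 1/2) + 2*(3/2 - sqrt(5)/2)*conj(-sqrt(5)/2 - 1/2) + 2*(sqrt(5)/2 + 3/2)*conj(-1/2 + sqrt(5)/2) + 5*(0)*conj(0) + 5*(0)*conj(0)]
      = (1/20)[(8) + (8) + (1 + sqrt(5)) + (1 - sqrt(5)) + (1 - sqrt(5)) + (1 + sqrt(5)) + (0) + (0)] = 20/20 = 1
  <chi_8*chi_8, chi_7> = (1/20)[1*(4)*conj(2) + 1*(4)*conj(-2) + 2*(sqrt(5)/2 + 3/2)*conj(1/2 - sqrt(5)/2) + 2*(3/2 - sqrt(5)/2)*conj(-sqrt(5)/2 - 1/2) + 2*(3/2 - sqrt(5)/2)*conj(1/2 + sqrt(5)/2) + 2*(sqrt(5)/2 + 3/2)*conj(-1/2 + sqrt(5)/2) + 5*(0)*conj(0) + 5*(0)*conj(0)]
      = (1/20)[(8) + (-8) + (-sqrt(5) - 1) + (1 - sqrt(5)) + (-1 + sqrt(5)) + (1 + sqrt(5)) + (0) + (0)] = 0/20 = 0
  <chi_8*chi_8, chi_8> = (1/20)[1*(4)*conj(2) + 1*(4)*conj(2) + 2*(sqrt(5)/2 + 3/2)*conj(-sqrt(5)/2 - 1/2) + 2*(3/2 - sqrt(5)/2)*conj(-1/2 + sqrt(5)/2) + 2*(3/2 - sqrt(5)/2)*conj(-1/2 + sqrt(5)/2) + 2*(sqrt(5)/2 + 3/2)*conj(-sqrt(5)/2 - 1/2) + 5*(0)*conj(0) + 5*(0)*conj(0)]
      = (1/20)[(8) + (8) + (-2*sqrt(5) - 4) + (-4 + 2*sqrt(5)) + (-4 + 2*sqrt(5)) + (-2*sqrt(5) - 4) + (0) + (0)] = 0/20 = 0
Hence the multiplicities are chi_1: 1, chi_2: 1, chi_6: 1. Dimension check: dim(chi_8)*dim(chi_8) = 2*2 = 4 and sum (mult * dim) = 1*1 + 1*1 + 1*2 = 4.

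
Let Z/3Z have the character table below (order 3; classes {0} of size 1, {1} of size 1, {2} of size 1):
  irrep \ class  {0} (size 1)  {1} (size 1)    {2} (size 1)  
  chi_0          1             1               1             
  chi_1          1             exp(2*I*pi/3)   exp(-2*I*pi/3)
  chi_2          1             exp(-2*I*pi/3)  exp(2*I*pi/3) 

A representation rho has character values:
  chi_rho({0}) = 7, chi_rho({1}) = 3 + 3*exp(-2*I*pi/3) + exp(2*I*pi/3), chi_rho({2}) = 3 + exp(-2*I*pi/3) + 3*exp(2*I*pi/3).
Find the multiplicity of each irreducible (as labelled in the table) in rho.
Multiplicities: chi_0: 3, chi_1: 1, chi_2: 3.

Proof sketch: Use <chi_rho, chi> = (1/|G|) sum_C |C| * chi_rho(C) * conj(chi(C)) with |G| = 3 for each irreducible chi in the table:
  <chi_rho, chi_0> = (1/3)[1*(7)*conj(1) + 1*(3 + 3*exp(-2*I*pi/3) + exp(2*I*pi/3))*conj(1) + 1*(3 + exp(-2*I*pi/3) + 3*exp(2*I*pi/3))*conj(1)]
      = (1/3)[(7) + (3 + 3*exp(-2*I*pi/3) + exp(2*I*pi/3)) + (3 + exp(-2*I*pi/3) + 3*exp(2*I*pi/3))] = 9/3 = 3
  <chi_rho, chi_1> = (1/3)[1*(7)*conj(1) + 1*(3 + 3*exp(-2*I*pi/3) + exp(2*I*pi/3))*conj(exp(2*I*pi/3)) + 1*(3 + exp(-2*I*pi/3) + 3*exp(2*I*pi/3))*conj(exp(-2*I*pi/3))]
      = (1/3)[(7) + (-2) + (-2)] = 3/3 = 1
  <chi_rho, chi_2> = (1/3)[1*(7)*conj(1) + 1*(3 + 3*exp(-2*I*pi/3) + exp(2*I*pi/3))*conj(exp(-2*I*pi/3)) + 1*(3 + exp(-2*I*pi/3) + 3*exp(2*I*pi/3))*conj(exp(2*I*pi/3))]
      = (1/3)[(7) + (3 + exp(-2*I*pi/3) + 3*exp(2*I*pi/3)) + (3 + 3*exp(-2*I*pi/3) + exp(2*I*pi/3))] = 9/3 = 3
(Exp terms are combined using exp(i*s)*conj(exp(i*t)) = exp(i*(s-t)), and sums of them are collapsed using the identity that for every m > 1 the m distinct m-th roots of unity sum to 0, e.g. 1 + exp(2*I*pi/3) + exp(-2*I*pi/3) = 0.)
Dimension check: dim(rho) = sum (mult * dim) = 3*1 + 1*1 + 3*1 = 7 = chi_rho(e) = 7.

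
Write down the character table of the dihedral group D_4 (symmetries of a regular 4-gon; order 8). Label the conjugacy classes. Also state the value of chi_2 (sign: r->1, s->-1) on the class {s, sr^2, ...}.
Conjugacy classes: {e} of size 1, {r^2} of size 1, {r^1, r^3} of size 2, {s, sr^2, ...} of size 2, {sr, sr^3, ...} of size 2.
Character table:
  irrep \ class              {e} (size 1)  {r^2} (size 1)  {r^1, r^3} (size 2)  {s, sr^2, ...} (size 2)  {sr, sr^3, ...} (size 2)
  chi_1 (triv)               1             1               1                    1                        1                       
  chi_2 (sign: r->1, s->-1)  1             1               1                    -1                       -1                      
  chi_3 (r->-1, s->1)        1             1               -1                   1                        -1                      
  chi_4 (r->-1, s->-1)       1             1               -1                   -1                       1                       
  chi_5 (2d, j=1)            2             -2              0                    0                        0                       

Spot check: chi_2 (sign: r->1, s->-1) on {s, sr^2, ...} = -1.

Why: D_4 has order 2*4 = 8 with 5 conjugacy classes, hence 5 irreducibles. Sum of squared dims 1 + 1 + 1 + 1 + 4 = 8 = |G|. Linear characters come from the abelianisation; the 2-dimensional irreps have character r^k -> 2*cos(2*pi*j*k/4), reflections -> 0.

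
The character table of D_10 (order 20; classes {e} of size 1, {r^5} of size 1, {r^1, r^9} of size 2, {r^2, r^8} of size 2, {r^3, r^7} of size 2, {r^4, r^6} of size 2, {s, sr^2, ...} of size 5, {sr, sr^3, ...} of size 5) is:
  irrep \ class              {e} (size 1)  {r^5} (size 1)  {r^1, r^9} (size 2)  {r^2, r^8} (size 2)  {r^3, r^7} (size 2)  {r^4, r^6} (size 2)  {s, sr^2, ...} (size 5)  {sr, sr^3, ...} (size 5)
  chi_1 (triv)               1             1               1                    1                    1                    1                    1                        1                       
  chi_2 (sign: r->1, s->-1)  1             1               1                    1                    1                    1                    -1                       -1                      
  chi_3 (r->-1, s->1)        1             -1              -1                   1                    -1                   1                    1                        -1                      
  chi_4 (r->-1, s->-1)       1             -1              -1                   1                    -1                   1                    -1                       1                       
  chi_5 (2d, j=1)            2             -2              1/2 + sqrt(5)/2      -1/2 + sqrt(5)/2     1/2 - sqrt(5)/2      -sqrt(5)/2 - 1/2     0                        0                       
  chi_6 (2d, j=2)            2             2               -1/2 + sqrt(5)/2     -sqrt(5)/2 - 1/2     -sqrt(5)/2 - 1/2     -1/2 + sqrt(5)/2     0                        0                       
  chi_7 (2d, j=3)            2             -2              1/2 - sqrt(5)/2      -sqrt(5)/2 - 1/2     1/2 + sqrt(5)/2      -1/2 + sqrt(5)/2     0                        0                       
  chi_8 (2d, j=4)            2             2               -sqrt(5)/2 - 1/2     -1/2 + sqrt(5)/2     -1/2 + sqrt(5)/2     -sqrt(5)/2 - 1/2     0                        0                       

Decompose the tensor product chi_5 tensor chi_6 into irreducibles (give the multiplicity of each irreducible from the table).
chi_5 tensor chi_6 = chi_5 + chi_7 (all other irreducibles have multiplicity 0).

Solution. The character of a tensor product is the pointwise product (chi_5 * chi_6)(C) = chi_5(C) * chi_6(C):
  {e}: (2)*(2), {r^5}: (-2)*(2), {r^1, r^9}: (1/2 + sqrt(5)/2)*(-1/2 + sqrt(5)/2), {r^2, r^8}: (-1/2 + sqrt(5)/2)*(-sqrt(5)/2 - 1/2), {r^3, r^7}: (1/2 - sqrt(5)/2)*(-sqrt(5)/2 - 1/2), {r^4, r^6}: (-sqrt(5)/2 - 1/2)*(-1/2 + sqrt(5)/2), {s, sr^2, ...}: (0)*(0), {sr, sr^3, ...}: (0)*(0)
so (chi_5 * chi_6) takes values
  {e} -> 4, {r^5} -> -4, {r^1, r^9} -> 1, {r^2, r^8} -> -1, {r^3, r^7} -> 1, {r^4, r^6} -> -1, {s, sr^2, ...} -> 0, {sr, sr^3, ...} -> 0.
Now take the inner product of this character with each irreducible chi from the table, <chi_5*chi_6, chi> = (1/20) sum_C |C| (chi_5*chi_6)(C) conj(chi(C)):
  <chi_5*chi_6, chi_1> = (1/20)[1*(4)*conj(1) + 1*(-4)*conj(1) + 2*(1)*conj(1) + 2*(-1)*conj(1) + 2*(1)*conj(1) + 2*(-1)*conj(1) + 5*(0)*conj(1) + 5*(0)*conj(1)]
      = (1/20)[(4) + (-4) + (2) + (-2) + (2) + (-2) + (0) + (0)] = 0/20 = 0
  <chi_5*chi_6, chi_2> = (1/20)[1*(4)*conj(1) + 1*(-4)*conj(1) + 2*(1)*conj(1) + 2*(-1)*conj(1) + 2*(1)*conj(1) + 2*(-1)*conj(1) + 5*(0)*conj(-1) + 5*(0)*conj(-1)]
      = (1/20)[(4) + (-4) + (2) + (-2) + (2) + (-2) + (0) + (0)] = 0/20 = 0
  <chi_5*chi_6, chi_3> = (1/20)[1*(4)*conj(1) + 1*(-4)*conj(-1) + 2*(1)*conj(-1) + 2*(-1)*conj(1) + 2*(1)*conj(-1) + 2*(-1)*conj(1) + 5*(0)*conj(1) + 5*(0)*conj(-1)]
      = (1/20)[(4) + (4) + (-2) + (-2) + (-2) + (-2) + (0) + (0)] = 0/20 = 0
  <chi_5*chi_6, chi_4> = (1/20)[1*(4)*conj(1) + 1*(-4)*conj(-1) + 2*(1)*conj(-1) + 2*(-1)*conj(1) + 2*(1)*conj(-1) + 2*(-1)*conj(1) + 5*(0)*conj(-1) + 5*(0)*conj(1)]
      = (1/20)[(4) + (4) + (-2) + (-2) + (-2) + (-2) + (0) + (0)] = 0/20 = 0
  <chi_5*chi_6, chi_5> = (1/20)[1*(4)*conj(2) + 1*(-4)*conj(-2) + 2*(1)*conj(1/2 + sqrt(5)/2) + 2*(-1)*conj(-1/2 + sqrt(5)/2) + 2*(1)*conj(1/2 - sqrt(5)/2) + 2*(-1)*conj(-sqrt(5)/2 - 1/2) + 5*(0)*conj(0) + 5*(0)*conj(0)]
      = (1/20)[(8) + (8) + (1 + sqrt(5)) + (1 - sqrt(5)) + (1 - sqrt(5)) + (1 + sqrt(5)) + (0) + (0)] = 20/20 = 1
  <chi_5*chi_6, chi_6> = (1/20)[1*(4)*conj(2) + 1*(-4)*conj(2) + 2*(1)*conj(-1/2 + sqrt(5)/2) + 2*(-1)*conj(-sqrt(5)/2 - 1/2) + 2*(1)*conj(-sqrt(5)/2 - 1/2) + 2*(-1)*conj(-1/2 + sqrt(5)/2) + 5*(0)*conj(0) + 5*(0)*conj(0)]
      = (1/20)[(8) + (-8) + (-1 + sqrt(5)) + (1 + sqrt(5)) + (-sqrt(5) - 1) + (1 - sqrt(5)) + (0) + (0)] = 0/20 = 0
  <chi_5*chi_6, chi_7> = (1/20)[1*(4)*conj(2) + 1*(-4)*conj(-2) + 2*(1)*conj(1/2 - sqrt(5)/2) + 2*(-1)*conj(-sqrt(5)/2 - 1/2) + 2*(1)*conj(1/2 + sqrt(5)/2) + 2*(-1)*conj(-1/2 + sqrt(5)/2) + 5*(0)*conj(0) + 5*(0)*conj(0)]
      = (1/20)[(8) + (8) + (1 - sqrt(5)) + (1 + sqrt(5)) + (1 + sqrt(5)) + (1 - sqrt(5)) + (0) + (0)] = 20/20 = 1
  <chi_5*chi_6, chi_8> = (1/20)[1*(4)*conj(2) + 1*(-4)*conj(2) + 2*(1)*conj(-sqrt(5)/2 - 1/2) + 2*(-1)*conj(-1/2 + sqrt(5)/2) + 2*(1)*conj(-1/2 + sqrt(5)/2) + 2*(-1)*conj(-sqrt(5)/2 - 1/2) + 5*(0)*conj(0) + 5*(0)*conj(0)]
      = (1/20)[(8) + (-8) + (-sqrt(5) - 1) + (1 - sqrt(5)) + (-1 + sqrt(5)) + (1 + sqrt(5)) + (0) + (0)] = 0/20 = 0
Hence the multiplicities are chi_5: 1, chi_7: 1. Dimension check: dim(chi_5)*dim(chi_6) = 2*2 = 4 and sum (mult * dim) = 1*2 + 1*2 = 4.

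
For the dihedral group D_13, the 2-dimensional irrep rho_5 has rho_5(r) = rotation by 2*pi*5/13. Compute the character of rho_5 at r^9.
chi_{rho_5}(r^9) = 2*cos(2*pi*5*9/13) = -2*cos(pi/13)

rho_5(r^9) is rotation by angle 2*pi*5*9/13, whose trace is 2*cos(2*pi*5*9/13) = -2*cos(pi/13).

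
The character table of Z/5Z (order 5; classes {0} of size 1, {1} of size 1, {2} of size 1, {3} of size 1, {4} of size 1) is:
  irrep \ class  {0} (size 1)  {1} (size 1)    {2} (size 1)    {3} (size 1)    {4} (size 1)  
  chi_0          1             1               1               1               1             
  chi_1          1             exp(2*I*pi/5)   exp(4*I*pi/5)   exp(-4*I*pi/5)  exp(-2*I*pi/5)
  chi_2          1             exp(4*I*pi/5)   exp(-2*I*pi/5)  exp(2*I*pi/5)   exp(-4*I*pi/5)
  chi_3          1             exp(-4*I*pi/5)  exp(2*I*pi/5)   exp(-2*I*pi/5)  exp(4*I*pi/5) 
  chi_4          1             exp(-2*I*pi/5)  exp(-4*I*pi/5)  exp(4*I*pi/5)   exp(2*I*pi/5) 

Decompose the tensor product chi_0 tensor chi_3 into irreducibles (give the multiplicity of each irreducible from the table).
chi_0 tensor chi_3 = chi_3 (all other irreducibles have multiplicity 0).

Working: The character of a tensor product is the pointwise product (chi_0 * chi_3)(C) = chi_0(C) * chi_3(C):
  {0}: (1)*(1), {1}: (1)*(exp(-4*I*pi/5)), {2}: (1)*(exp(2*I*pi/5)), {3}: (1)*(exp(-2*I*pi/5)), {4}: (1)*(exp(4*I*pi/5))
so (chi_0 * chi_3) takes values
  {0} -> 1, {1} -> exp(-4*I*pi/5), {2} -> exp(2*I*pi/5), {3} -> exp(-2*I*pi/5), {4} -> exp(4*I*pi/5).
Now take the inner product of this character with each irreducible chi from the table, <chi_0*chi_3, chi> = (1/5) sum_C |C| (chi_0*chi_3)(C) conj(chi(C)):
  <chi_0*chi_3, chi_0> = (1/5)[1*(1)*conj(1) + 1*(exp(-4*I*pi/5))*conj(1) + 1*(exp(2*I*pi/5))*conj(1) + 1*(exp(-2*I*pi/5))*conj(1) + 1*(exp(4*I*pi/5))*conj(1)]
      = (1/5)[(1) + (exp(-4*I*pi/5)) + (exp(2*I*pi/5)) + (exp(-2*I*pi/5)) + (exp(4*I*pi/5))] = 0/5 = 0
  <chi_0*chi_3, chi_1> = (1/5)[1*(1)*conj(1) + 1*(exp(-4*I*pi/5))*conj(exp(2*I*pi/5)) + 1*(exp(2*I*pi/5))*conj(exp(4*I*pi/5)) + 1*(exp(-2*I*pi/5))*conj(exp(-4*I*pi/5)) + 1*(exp(4*I*pi/5))*conj(exp(-2*I*pi/5))]
      = (1/5)[(1) + (exp(4*I*pi/5)) + (exp(-2*I*pi/5)) + (exp(2*I*pi/5)) + (exp(-4*I*pi/5))] = 0/5 = 0
  <chi_0*chi_3, chi_2> = (1/5)[1*(1)*conj(1) + 1*(exp(-4*I*pi/5))*conj(exp(4*I*pi/5)) + 1*(exp(2*I*pi/5))*conj(exp(-2*I*pi/5)) + 1*(exp(-2*I*pi/5))*conj(exp(2*I*pi/5)) + 1*(exp(4*I*pi/5))*conj(exp(-4*I*pi/5))]
      = (1/5)[(1) + (exp(2*I*pi/5)) + (exp(4*I*pi/5)) + (exp(-4*I*pi/5)) + (exp(-2*I*pi/5))] = 0/5 = 0
  <chi_0*chi_3, chi_3> = (1/5)[1*(1)*conj(1) + 1*(exp(-4*I*pi/5))*conj(exp(-4*I*pi/5)) + 1*(exp(2*I*pi/5))*conj(exp(2*I*pi/5)) + 1*(exp(-2*I*pi/5))*conj(exp(-2*I*pi/5)) + 1*(exp(4*I*pi/5))*conj(exp(4*I*pi/5))]
      = (1/5)[(1) + (1) + (1) + (1) + (1)] = 5/5 = 1
  <chi_0*chi_3, chi_4> = (1/5)[1*(1)*conj(1) + 1*(exp(-4*I*pi/5))*conj(exp(-2*I*pi/5)) + 1*(exp(2*I*pi/5))*conj(exp(-4*I*pi/5)) + 1*(exp(-2*I*pi/5))*conj(exp(4*I*pi/5)) + 1*(exp(4*I*pi/5))*conj(exp(2*I*pi/5))]
      = (1/5)[(1) + (exp(-2*I*pi/5)) + (exp(-4*I*pi/5)) + (exp(4*I*pi/5)) + (exp(2*I*pi/5))] = 0/5 = 0
(Exp terms are combined using exp(i*s)*conj(exp(i*t)) = exp(i*(s-t)), and sums of them are collapsed using the identity that for every m > 1 the m distinct m-th roots of unity sum to 0, e.g. 1 + exp(2*I*pi/3) + exp(-2*I*pi/3) = 0.)
Hence the multiplicities are chi_3: 1. Dimension check: dim(chi_0)*dim(chi_3) = 1*1 = 1 and sum (mult * dim) = 1*1 = 1.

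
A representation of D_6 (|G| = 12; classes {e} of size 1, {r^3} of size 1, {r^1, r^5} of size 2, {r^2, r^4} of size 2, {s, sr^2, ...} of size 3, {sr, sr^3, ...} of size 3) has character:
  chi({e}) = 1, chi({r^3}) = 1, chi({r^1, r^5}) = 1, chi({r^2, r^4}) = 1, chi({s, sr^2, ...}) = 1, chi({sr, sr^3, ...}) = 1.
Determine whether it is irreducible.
Irreducible: <chi, chi> = 1.

Details: <chi, chi> = (1/|G|) sum_C |C| * |chi(C)|^2 = (1/12)[1*|1|^2 + 1*|1|^2 + 2*|1|^2 + 2*|1|^2 + 3*|1|^2 + 3*|1|^2]
  = (1/12)[(1) + (1) + (2) + (2) + (3) + (3)] = 12/12 = 1.
A character is irreducible iff <chi, chi> = 1, so this representation is irreducible.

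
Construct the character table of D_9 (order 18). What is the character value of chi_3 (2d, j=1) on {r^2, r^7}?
Conjugacy classes: {e} of size 1, {r^1, r^8} of size 2, {r^2, r^7} of size 2, {r^3, r^6} of size 2, {r^4, r^5} of size 2, {s, sr, ..., sr^8} of size 9.
Character table:
  irrep \ class              {e} (size 1)  {r^1, r^8} (size 2)  {r^2, r^7} (size 2)  {r^3, r^6} (size 2)  {r^4, r^5} (size 2)  {s, sr, ..., sr^8} (size 9)
  chi_1 (triv)               1             1                    1                    1                    1                    1                          
  chi_2 (sign: r->1, s->-1)  1             1                    1                    1                    1                    -1                         
  chi_3 (2d, j=1)            2             2*cos(2*pi/9)        2*cos(4*pi/9)        -1                   -2*cos(pi/9)         0                          
  chi_4 (2d, j=2)            2             2*cos(4*pi/9)        -2*cos(pi/9)         -1                   2*cos(2*pi/9)        0                          
  chi_5 (2d, j=3)            2             -1                   -1                   2                    -1                   0                          
  chi_6 (2d, j=4)            2             -2*cos(pi/9)         2*cos(2*pi/9)        -1                   2*cos(4*pi/9)        0                          

Spot check: chi_3 (2d, j=1) on {r^2, r^7} = 2*cos(4*pi/9).

Derivation: D_9 has order 2*9 = 18 with 6 conjugacy classes, hence 6 irreducibles. Sum of squared dims 1 + 1 + 4 + 4 + 4 + 4 = 18 = |G|. Linear characters come from the abelianisation; the 2-dimensional irreps have character r^k -> 2*cos(2*pi*j*k/9), reflections -> 0.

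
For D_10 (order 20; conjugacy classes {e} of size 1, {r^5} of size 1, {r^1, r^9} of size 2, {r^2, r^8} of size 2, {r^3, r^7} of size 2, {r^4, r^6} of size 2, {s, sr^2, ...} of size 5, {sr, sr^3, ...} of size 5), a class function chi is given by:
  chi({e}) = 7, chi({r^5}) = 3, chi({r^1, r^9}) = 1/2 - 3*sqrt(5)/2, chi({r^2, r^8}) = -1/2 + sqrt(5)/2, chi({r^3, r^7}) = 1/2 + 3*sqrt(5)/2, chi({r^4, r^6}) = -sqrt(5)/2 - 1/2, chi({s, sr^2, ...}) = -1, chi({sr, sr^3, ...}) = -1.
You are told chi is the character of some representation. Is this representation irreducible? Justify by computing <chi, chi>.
Not irreducible (reducible): <chi, chi> = 6 > 1.

Working: <chi, chi> = (1/|G|) sum_C |C| * |chi(C)|^2 = (1/20)[1*|7|^2 + 1*|3|^2 + 2*|1/2 - 3*sqrt(5)/2|^2 + 2*|-1/2 + sqrt(5)/2|^2 + 2*|1/2 + 3*sqrt(5)/2|^2 + 2*|-sqrt(5)/2 - 1/2|^2 + 5*|-1|^2 + 5*|-1|^2]
  = (1/20)[(49) + (9) + (23 - 3*sqrt(5)) + (3 - sqrt(5)) + (3*sqrt(5) + 23) + (sqrt(5) + 3) + (5) + (5)] = 120/20 = 6.
A character is irreducible iff <chi, chi> = 1, so this representation is reducible.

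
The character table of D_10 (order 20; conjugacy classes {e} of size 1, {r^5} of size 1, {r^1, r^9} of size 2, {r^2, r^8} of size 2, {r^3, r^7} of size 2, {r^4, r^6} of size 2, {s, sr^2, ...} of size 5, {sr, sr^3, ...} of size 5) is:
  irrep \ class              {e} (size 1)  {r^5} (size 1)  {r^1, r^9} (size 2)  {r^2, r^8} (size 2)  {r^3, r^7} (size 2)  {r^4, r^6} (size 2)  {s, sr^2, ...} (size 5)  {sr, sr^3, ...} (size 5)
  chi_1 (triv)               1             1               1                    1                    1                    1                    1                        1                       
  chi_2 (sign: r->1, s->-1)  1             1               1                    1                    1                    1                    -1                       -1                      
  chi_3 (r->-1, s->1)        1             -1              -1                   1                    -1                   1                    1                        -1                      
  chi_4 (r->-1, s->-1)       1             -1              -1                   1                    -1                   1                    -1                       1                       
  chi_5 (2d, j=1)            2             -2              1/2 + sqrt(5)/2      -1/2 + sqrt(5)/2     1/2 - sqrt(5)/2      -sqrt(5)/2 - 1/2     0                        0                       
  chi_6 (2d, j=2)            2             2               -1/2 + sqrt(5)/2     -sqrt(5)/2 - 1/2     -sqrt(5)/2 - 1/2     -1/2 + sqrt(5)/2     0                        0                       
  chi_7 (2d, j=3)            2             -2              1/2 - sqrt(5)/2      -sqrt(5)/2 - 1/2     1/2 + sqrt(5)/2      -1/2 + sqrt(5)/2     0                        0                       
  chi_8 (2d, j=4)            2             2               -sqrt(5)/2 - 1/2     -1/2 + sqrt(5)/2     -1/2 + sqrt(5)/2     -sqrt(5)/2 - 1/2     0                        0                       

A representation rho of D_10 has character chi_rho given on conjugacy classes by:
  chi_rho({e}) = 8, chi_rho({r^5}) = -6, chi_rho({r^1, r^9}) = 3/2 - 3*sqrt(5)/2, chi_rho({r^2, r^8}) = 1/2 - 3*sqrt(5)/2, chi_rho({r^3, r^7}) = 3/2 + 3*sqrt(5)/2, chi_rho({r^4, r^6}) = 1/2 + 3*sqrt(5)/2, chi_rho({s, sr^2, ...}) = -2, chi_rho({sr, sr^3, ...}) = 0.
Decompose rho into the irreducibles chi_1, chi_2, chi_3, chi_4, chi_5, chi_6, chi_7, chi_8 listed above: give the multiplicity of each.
Multiplicities: chi_1: 0, chi_2: 1, chi_3: 0, chi_4: 1, chi_5: 0, chi_6: 0, chi_7: 3, chi_8: 0.

Details: Use <chi_rho, chi> = (1/|G|) sum_C |C| * chi_rho(C) * conj(chi(C)) with |G| = 20 for each irreducible chi in the table:
  <chi_rho, chi_1> = (1/20)[1*(8)*conj(1) + 1*(-6)*conj(1) + 2*(3/2 - 3*sqrt(5)/2)*conj(1) + 2*(1/2 - 3*sqrt(5)/2)*conj(1) + 2*(3/2 + 3*sqrt(5)/2)*conj(1) + 2*(1/2 + 3*sqrt(5)/2)*conj(1) + 5*(-2)*conj(1) + 5*(0)*conj(1)]
      = (1/20)[(8) + (-6) + (3 - 3*sqrt(5)) + (1 - 3*sqrt(5)) + (3 + 3*sqrt(5)) + (1 + 3*sqrt(5)) + (-10) + (0)] = 0/20 = 0
  <chi_rho, chi_2> = (1/20)[1*(8)*conj(1) + 1*(-6)*conj(1) + 2*(3/2 - 3*sqrt(5)/2)*conj(1) + 2*(1/2 - 3*sqrt(5)/2)*conj(1) + 2*(3/2 + 3*sqrt(5)/2)*conj(1) + 2*(1/2 + 3*sqrt(5)/2)*conj(1) + 5*(-2)*conj(-1) + 5*(0)*conj(-1)]
      = (1/20)[(8) + (-6) + (3 - 3*sqrt(5)) + (1 - 3*sqrt(5)) + (3 + 3*sqrt(5)) + (1 + 3*sqrt(5)) + (10) + (0)] = 20/20 = 1
  <chi_rho, chi_3> = (1/20)[1*(8)*conj(1) + 1*(-6)*conj(-1) + 2*(3/2 - 3*sqrt(5)/2)*conj(-1) + 2*(1/2 - 3*sqrt(5)/2)*conj(1) + 2*(3/2 + 3*sqrt(5)/2)*conj(-1) + 2*(1/2 + 3*sqrt(5)/2)*conj(1) + 5*(-2)*conj(1) + 5*(0)*conj(-1)]
      = (1/20)[(8) + (6) + (-3 + 3*sqrt(5)) + (1 - 3*sqrt(5)) + (-3*sqrt(5) - 3) + (1 + 3*sqrt(5)) + (-10) + (0)] = 0/20 = 0
  <chi_rho, chi_4> = (1/20)[1*(8)*conj(1) + 1*(-6)*conj(-1) + 2*(3/2 - 3*sqrt(5)/2)*conj(-1) + 2*(1/2 - 3*sqrt(5)/2)*conj(1) + 2*(3/2 + 3*sqrt(5)/2)*conj(-1) + 2*(1/2 + 3*sqrt(5)/2)*conj(1) + 5*(-2)*conj(-1) + 5*(0)*conj(1)]
      = (1/20)[(8) + (6) + (-3 + 3*sqrt(5)) + (1 - 3*sqrt(5)) + (-3*sqrt(5) - 3) + (1 + 3*sqrt(5)) + (10) + (0)] = 20/20 = 1
  <chi_rho, chi_5> = (1/20)[1*(8)*conj(2) + 1*(-6)*conj(-2) + 2*(3/2 - 3*sqrt(5)/2)*conj(1/2 + sqrt(5)/2) + 2*(1/2 - 3*sqrt(5)/2)*conj(-1/2 + sqrt(5)/2) + 2*(3/2 + 3*sqrt(5)/2)*conj(1/2 - sqrt(5)/2) + 2*(1/2 + 3*sqrt(5)/2)*conj(-sqrt(5)/2 - 1/2) + 5*(-2)*conj(0) + 5*(0)*conj(0)]
      = (1/20)[(16) + (12) + (-6) + (-8 + 2*sqrt(5)) + (-6) + (-8 - 2*sqrt(5)) + (0) + (0)] = 0/20 = 0
  <chi_rho, chi_6> = (1/20)[1*(8)*conj(2) + 1*(-6)*conj(2) + 2*(3/2 - 3*sqrt(5)/2)*conj(-1/2 + sqrt(5)/2) + 2*(1/2 - 3*sqrt(5)/2)*conj(-sqrt(5)/2 - 1/2) + 2*(3/2 + 3*sqrt(5)/2)*conj(-sqrt(5)/2 - 1/2) + 2*(1/2 + 3*sqrt(5)/2)*conj(-1/2 + sqrt(5)/2) + 5*(-2)*conj(0) + 5*(0)*conj(0)]
      = (1/20)[(16) + (-12) + (-9 + 3*sqrt(5)) + (sqrt(5) + 7) + (-9 - 3*sqrt(5)) + (7 - sqrt(5)) + (0) + (0)] = 0/20 = 0
  <chi_rho, chi_7> = (1/20)[1*(8)*conj(2) + 1*(-6)*conj(-2) + 2*(3/2 - 3*sqrt(5)/2)*conj(1/2 - sqrt(5)/2) + 2*(1/2 - 3*sqrt(5)/2)*conj(-sqrt(5)/2 - 1/2) + 2*(3/2 + 3*sqrt(5)/2)*conj(1/2 + sqrt(5)/2) + 2*(1/2 + 3*sqrt(5)/2)*conj(-1/2 + sqrt(5)/2) + 5*(-2)*conj(0) + 5*(0)*conj(0)]
      = (1/20)[(16) + (12) + (9 - 3*sqrt(5)) + (sqrt(5) + 7) + (3*sqrt(5) + 9) + (7 - sqrt(5)) + (0) + (0)] = 60/20 = 3
  <chi_rho, chi_8> = (1/20)[1*(8)*conj(2) + 1*(-6)*conj(2) + 2*(3/2 - 3*sqrt(5)/2)*conj(-sqrt(5)/2 - 1/2) + 2*(1/2 - 3*sqrt(5)/2)*conj(-1/2 + sqrt(5)/2) + 2*(3/2 + 3*sqrt(5)/2)*conj(-1/2 + sqrt(5)/2) + 2*(1/2 + 3*sqrt(5)/2)*conj(-sqrt(5)/2 - 1/2) + 5*(-2)*conj(0) + 5*(0)*conj(0)]
      = (1/20)[(16) + (-12) + (6) + (-8 + 2*sqrt(5)) + (6) + (-8 - 2*sqrt(5)) + (0) + (0)] = 0/20 = 0
Dimension check: dim(rho) = sum (mult * dim) = 0*1 + 1*1 + 0*1 + 1*1 + 0*2 + 0*2 + 3*2 + 0*2 = 8 = chi_rho(e) = 8.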